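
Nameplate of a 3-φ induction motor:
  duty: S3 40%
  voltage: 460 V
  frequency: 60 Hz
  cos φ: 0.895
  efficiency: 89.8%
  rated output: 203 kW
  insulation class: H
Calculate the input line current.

317 A

P_out = 203 kW = 203000 W
P_in = P_out / η = 203000 / 0.898 = 226058 W
I_L = P_in / (√3·V_L·cosφ) = 226058 / (1.732 × 460 × 0.895) = 317 A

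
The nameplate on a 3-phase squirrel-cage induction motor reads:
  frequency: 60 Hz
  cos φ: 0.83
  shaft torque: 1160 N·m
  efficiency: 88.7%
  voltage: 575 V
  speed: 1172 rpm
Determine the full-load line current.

194 A

ω = 2π×1172/60 = 122.7 rad/s; P_out = τω = 1160 × 122.7 = 142332 W
P_in = P_out / η = 142332 / 0.887 = 160464 W
I_L = P_in / (√3·V_L·cosφ) = 160464 / (1.732 × 575 × 0.83) = 194 A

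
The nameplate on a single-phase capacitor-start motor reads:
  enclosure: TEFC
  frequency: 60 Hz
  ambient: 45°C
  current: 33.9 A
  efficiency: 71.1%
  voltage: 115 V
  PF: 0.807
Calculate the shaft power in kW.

2.24 kW

P_in = V·I·cosφ = 115 × 33.9 × 0.807 = 3146 W
P_out = η·P_in = 0.711 × 3146 = 2237 W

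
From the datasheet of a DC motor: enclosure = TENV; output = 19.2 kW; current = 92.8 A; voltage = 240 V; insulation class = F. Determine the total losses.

3070 W

P_in = V·I = 240×92.8 = 22272 W
P_out = 19200 W
Losses = P_in − P_out = 22272 − 19200 = 3072 W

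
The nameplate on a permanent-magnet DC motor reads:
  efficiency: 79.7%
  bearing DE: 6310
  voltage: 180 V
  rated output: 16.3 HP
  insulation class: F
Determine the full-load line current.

P_out = 16.3 × 746 = 12160 W
P_in = P_out / η = 12160 / 0.797 = 15257 W
I = P_in / V = 15257 / 180 = 84.8 A

84.8 A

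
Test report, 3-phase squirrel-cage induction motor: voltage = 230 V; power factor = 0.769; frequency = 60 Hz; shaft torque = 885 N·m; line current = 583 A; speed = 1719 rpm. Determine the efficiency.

ω = 2π × 1719/60 = 180 rad/s; P_out = τω = 885 × 180 = 159300 W
P_in = √3·V_L·I_L·cosφ = 1.732 × 230 × 583 × 0.769 = 178596 W
η = P_out / P_in = 159300 / 178596 = 0.892 = 89.2%

89.2 %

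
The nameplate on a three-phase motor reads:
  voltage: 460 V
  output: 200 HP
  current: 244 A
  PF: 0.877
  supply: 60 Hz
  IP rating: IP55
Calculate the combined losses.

P_in = √3·V·I·cosφ = 1.732×460×244×0.877 = 170489 W
P_out = 200×746 = 149200 W
Losses = P_in − P_out = 170489 − 149200 = 21289 W

21.3 kW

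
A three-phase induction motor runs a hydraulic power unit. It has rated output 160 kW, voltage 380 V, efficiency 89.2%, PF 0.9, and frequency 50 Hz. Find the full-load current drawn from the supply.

303 A

P_out = 160 kW = 160000 W
P_in = P_out / η = 160000 / 0.892 = 179372 W
I_L = P_in / (√3·V_L·cosφ) = 179372 / (1.732 × 380 × 0.9) = 303 A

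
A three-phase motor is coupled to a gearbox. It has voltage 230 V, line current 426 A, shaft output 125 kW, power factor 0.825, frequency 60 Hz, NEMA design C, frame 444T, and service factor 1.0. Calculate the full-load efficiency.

89.3 %

P_out = 125 kW = 125000 W
P_in = √3·V_L·I_L·cosφ = 1.732 × 230 × 426 × 0.825 = 140004 W
η = P_out / P_in = 125000 / 140004 = 0.893 = 89.3%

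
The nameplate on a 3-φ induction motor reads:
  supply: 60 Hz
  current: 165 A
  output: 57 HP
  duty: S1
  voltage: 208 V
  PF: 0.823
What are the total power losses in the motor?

P_in = √3·V·I·cosφ = 1.732×208×165×0.823 = 48921 W
P_out = 57×746 = 42522 W
Losses = P_in − P_out = 48921 − 42522 = 6399 W

6400 W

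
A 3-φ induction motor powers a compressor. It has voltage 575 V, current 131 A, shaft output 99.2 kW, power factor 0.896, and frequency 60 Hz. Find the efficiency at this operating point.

P_out = 99.2 kW = 99200 W
P_in = √3·V_L·I_L·cosφ = 1.732 × 575 × 131 × 0.896 = 116895 W
η = P_out / P_in = 99200 / 116895 = 0.849 = 84.9%

84.9 %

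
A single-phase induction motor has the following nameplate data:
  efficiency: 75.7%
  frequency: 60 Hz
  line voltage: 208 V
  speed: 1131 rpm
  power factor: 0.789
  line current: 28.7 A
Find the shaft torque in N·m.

30.1 N·m

P_in = V·I·cosφ = 208 × 28.7 × 0.789 = 4710 W
P_out = η·P_in = 0.757 × 4710 = 3565 W
n = 1131 rpm
ω = 2π×1131/60 = 118.4 rad/s
τ = P_out/ω = 3565/118.4 = 30.1 N·m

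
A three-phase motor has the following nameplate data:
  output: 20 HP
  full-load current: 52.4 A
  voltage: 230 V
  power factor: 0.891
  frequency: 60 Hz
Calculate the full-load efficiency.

80.2 %

P_out = 20 × 746 = 14920 W
P_in = √3·V_L·I_L·cosφ = 1.732 × 230 × 52.4 × 0.891 = 18599 W
η = P_out / P_in = 14920 / 18599 = 0.802 = 80.2%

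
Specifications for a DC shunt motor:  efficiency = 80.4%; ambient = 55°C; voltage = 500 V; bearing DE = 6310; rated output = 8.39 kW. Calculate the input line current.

20.9 A

P_out = 8.39 kW = 8390 W
P_in = P_out / η = 8390 / 0.804 = 10435 W
I = P_in / V = 10435 / 500 = 20.9 A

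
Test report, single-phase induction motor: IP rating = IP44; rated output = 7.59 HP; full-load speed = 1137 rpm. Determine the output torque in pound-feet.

P_out = 7.59 × 746 = 5662 W
ω = 2π × 1137/60 = 119.1 rad/s
τ = P_out/ω = 5662/119.1 = 47.54 N·m
In lb·ft: 47.54/1.356 = 35.1 lb·ft

35.1 lb·ft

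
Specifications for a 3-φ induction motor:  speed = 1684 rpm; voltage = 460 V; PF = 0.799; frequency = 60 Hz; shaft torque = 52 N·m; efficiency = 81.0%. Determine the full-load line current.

17.8 A

ω = 2π×1684/60 = 176.3 rad/s; P_out = τω = 52 × 176.3 = 9168 W
P_in = P_out / η = 9168 / 0.810 = 11319 W
I_L = P_in / (√3·V_L·cosφ) = 11319 / (1.732 × 460 × 0.799) = 17.8 A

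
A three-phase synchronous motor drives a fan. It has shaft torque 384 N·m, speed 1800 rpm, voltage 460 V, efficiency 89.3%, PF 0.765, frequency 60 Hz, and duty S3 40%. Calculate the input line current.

ω = 2π×1800/60 = 188.5 rad/s; P_out = τω = 384 × 188.5 = 72384 W
P_in = P_out / η = 72384 / 0.893 = 81057 W
I_L = P_in / (√3·V_L·cosφ) = 81057 / (1.732 × 460 × 0.765) = 133 A

133 A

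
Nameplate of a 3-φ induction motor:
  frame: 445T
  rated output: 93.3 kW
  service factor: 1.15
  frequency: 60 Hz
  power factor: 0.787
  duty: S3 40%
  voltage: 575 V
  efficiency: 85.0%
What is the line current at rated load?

P_out = 93.3 kW = 93300 W
P_in = P_out / η = 93300 / 0.850 = 109765 W
I_L = P_in / (√3·V_L·cosφ) = 109765 / (1.732 × 575 × 0.787) = 140 A

140 A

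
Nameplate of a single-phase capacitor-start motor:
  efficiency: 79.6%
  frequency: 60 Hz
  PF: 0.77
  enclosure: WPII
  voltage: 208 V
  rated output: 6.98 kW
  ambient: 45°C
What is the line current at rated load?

54.8 A

P_out = 6.98 kW = 6980 W
P_in = P_out / η = 6980 / 0.796 = 8769 W
I = P_in / (V·cosφ) = 8769 / (208 × 0.77) = 54.8 A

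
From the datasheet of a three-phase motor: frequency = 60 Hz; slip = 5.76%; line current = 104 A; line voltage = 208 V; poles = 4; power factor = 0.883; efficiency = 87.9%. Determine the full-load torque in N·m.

P_in = √3·V·I·cosφ = 1.732 × 208 × 104 × 0.883 = 33083 W
P_out = η·P_in = 0.879 × 33083 = 29080 W
n_s = 120×60/4 = 1800 rpm; n = 1800×(1−0.0576) = 1696 rpm
ω = 2π×1696/60 = 177.6 rad/s
τ = P_out/ω = 29080/177.6 = 164 N·m

164 N·m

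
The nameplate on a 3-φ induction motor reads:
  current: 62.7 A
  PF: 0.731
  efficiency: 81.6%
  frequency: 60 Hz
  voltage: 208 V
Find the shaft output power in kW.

P_in = √3·V·I·cosφ = 1.732 × 208 × 62.7 × 0.731 = 16512 W
P_out = η·P_in = 0.816 × 16512 = 13474 W

13.5 kW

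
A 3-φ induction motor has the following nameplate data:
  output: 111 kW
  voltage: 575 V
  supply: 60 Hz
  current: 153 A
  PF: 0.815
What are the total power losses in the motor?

P_in = √3·V·I·cosφ = 1.732×575×153×0.815 = 124184 W
P_out = 111000 W
Losses = P_in − P_out = 124184 − 111000 = 13184 W

13.2 kW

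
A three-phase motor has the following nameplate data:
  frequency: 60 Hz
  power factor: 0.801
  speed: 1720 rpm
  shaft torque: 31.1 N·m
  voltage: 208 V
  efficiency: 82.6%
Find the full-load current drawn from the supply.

23.5 A

ω = 2π×1720/60 = 180.1 rad/s; P_out = τω = 31.1 × 180.1 = 5601 W
P_in = P_out / η = 5601 / 0.826 = 6781 W
I_L = P_in / (√3·V_L·cosφ) = 6781 / (1.732 × 208 × 0.801) = 23.5 A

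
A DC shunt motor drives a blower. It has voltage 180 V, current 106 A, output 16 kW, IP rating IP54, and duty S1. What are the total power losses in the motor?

P_in = V·I = 180×106 = 19080 W
P_out = 16000 W
Losses = P_in − P_out = 19080 − 16000 = 3080 W

3.08 kW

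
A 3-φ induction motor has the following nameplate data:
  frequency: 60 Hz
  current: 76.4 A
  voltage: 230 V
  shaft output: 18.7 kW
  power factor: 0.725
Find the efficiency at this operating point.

84.7 %

P_out = 18.7 kW = 18700 W
P_in = √3·V_L·I_L·cosφ = 1.732 × 230 × 76.4 × 0.725 = 22065 W
η = P_out / P_in = 18700 / 22065 = 0.847 = 84.7%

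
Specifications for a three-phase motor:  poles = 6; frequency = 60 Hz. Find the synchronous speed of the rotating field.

1200 rpm

n_s = 120f/p = 120×60/6 = 1200 rpm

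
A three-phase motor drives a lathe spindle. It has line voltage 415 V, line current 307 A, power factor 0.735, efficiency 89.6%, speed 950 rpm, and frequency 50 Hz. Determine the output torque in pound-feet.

P_in = √3·V·I·cosφ = 1.732 × 415 × 307 × 0.735 = 162189 W
P_out = η·P_in = 0.896 × 162189 = 145321 W
n = 950 rpm
ω = 2π×950/60 = 99.48 rad/s
τ = P_out/ω = 145321/99.48 = 1461 N·m
In lb·ft: 1461/1.356 = 1080 lb·ft

1080 lb·ft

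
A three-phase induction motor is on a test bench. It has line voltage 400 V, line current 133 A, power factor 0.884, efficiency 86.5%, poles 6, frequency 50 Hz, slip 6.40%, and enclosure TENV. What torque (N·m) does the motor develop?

719 N·m

P_in = √3·V·I·cosφ = 1.732 × 400 × 133 × 0.884 = 81454 W
P_out = η·P_in = 0.865 × 81454 = 70458 W
n_s = 120×50/6 = 1000 rpm; n = 1000×(1−0.064) = 936 rpm
ω = 2π×936/60 = 98.02 rad/s
τ = P_out/ω = 70458/98.02 = 719 N·m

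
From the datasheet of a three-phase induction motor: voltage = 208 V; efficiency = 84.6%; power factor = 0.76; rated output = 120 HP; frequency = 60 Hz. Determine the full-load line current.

386 A

P_out = 120 × 746 = 89520 W
P_in = P_out / η = 89520 / 0.846 = 105816 W
I_L = P_in / (√3·V_L·cosφ) = 105816 / (1.732 × 208 × 0.76) = 386 A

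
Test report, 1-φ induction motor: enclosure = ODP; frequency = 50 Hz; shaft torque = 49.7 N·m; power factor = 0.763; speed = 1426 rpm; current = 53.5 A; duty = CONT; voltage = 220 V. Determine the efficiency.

ω = 2π × 1426/60 = 149.3 rad/s; P_out = τω = 49.7 × 149.3 = 7420 W
P_in = V·I·cosφ = 220 × 53.5 × 0.763 = 8981 W
η = P_out / P_in = 7420 / 8981 = 0.826 = 82.6%

82.6 %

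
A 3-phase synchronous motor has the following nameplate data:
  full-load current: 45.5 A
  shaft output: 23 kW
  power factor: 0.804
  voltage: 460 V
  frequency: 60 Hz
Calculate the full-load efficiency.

78.9 %

P_out = 23 kW = 23000 W
P_in = √3·V_L·I_L·cosφ = 1.732 × 460 × 45.5 × 0.804 = 29146 W
η = P_out / P_in = 23000 / 29146 = 0.789 = 78.9%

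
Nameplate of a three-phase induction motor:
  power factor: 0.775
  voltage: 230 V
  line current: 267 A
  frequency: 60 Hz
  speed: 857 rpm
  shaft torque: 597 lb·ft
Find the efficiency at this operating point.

τ = 597 lb·ft × 1.356 = 809.5 N·m
ω = 2π × 857/60 = 89.74 rad/s; P_out = τω = 809.5 × 89.74 = 72645 W
P_in = √3·V_L·I_L·cosφ = 1.732 × 230 × 267 × 0.775 = 82431 W
η = P_out / P_in = 72645 / 82431 = 0.881 = 88.1%

88.1 %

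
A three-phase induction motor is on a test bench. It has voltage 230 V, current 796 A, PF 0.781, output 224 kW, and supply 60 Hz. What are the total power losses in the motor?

23700 W

P_in = √3·V·I·cosφ = 1.732×230×796×0.781 = 247651 W
P_out = 224000 W
Losses = P_in − P_out = 247651 − 224000 = 23651 W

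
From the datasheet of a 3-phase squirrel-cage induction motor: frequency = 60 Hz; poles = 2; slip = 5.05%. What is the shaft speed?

3418 rpm

n_s = 120f/p = 120×60/2 = 3600 rpm
n = n_s(1 − s) = 3600 × (1 − 0.0505) = 3418 rpm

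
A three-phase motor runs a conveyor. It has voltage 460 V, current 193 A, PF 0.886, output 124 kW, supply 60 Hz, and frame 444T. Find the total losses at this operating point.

P_in = √3·V·I·cosφ = 1.732×460×193×0.886 = 136238 W
P_out = 124000 W
Losses = P_in − P_out = 136238 − 124000 = 12238 W

12.2 kW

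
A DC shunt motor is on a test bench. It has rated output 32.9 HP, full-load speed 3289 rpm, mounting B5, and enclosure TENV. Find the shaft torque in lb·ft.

P_out = 32.9 × 746 = 24543 W
ω = 2π × 3289/60 = 344.4 rad/s
τ = P_out/ω = 24543/344.4 = 71.26 N·m
In lb·ft: 71.26/1.356 = 52.6 lb·ft

52.6 lb·ft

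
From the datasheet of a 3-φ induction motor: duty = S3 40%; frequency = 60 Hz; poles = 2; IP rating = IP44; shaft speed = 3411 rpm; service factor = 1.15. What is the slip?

5.25 %

n_s = 120f/p = 120×60/2 = 3600 rpm
s = (n_s − n)/n_s = (3600 − 3411)/3600 = 0.0525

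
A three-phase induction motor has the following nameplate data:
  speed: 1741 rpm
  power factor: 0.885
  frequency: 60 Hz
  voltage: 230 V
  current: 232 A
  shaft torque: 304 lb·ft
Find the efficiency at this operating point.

τ = 304 lb·ft × 1.356 = 412.2 N·m
ω = 2π × 1741/60 = 182.3 rad/s; P_out = τω = 412.2 × 182.3 = 75144 W
P_in = √3·V_L·I_L·cosφ = 1.732 × 230 × 232 × 0.885 = 81791 W
η = P_out / P_in = 75144 / 81791 = 0.919 = 91.9%

91.9 %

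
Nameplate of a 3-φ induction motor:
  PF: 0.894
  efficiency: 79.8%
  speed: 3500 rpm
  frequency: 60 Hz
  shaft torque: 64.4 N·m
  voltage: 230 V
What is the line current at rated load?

ω = 2π×3500/60 = 366.5 rad/s; P_out = τω = 64.4 × 366.5 = 23603 W
P_in = P_out / η = 23603 / 0.798 = 29578 W
I_L = P_in / (√3·V_L·cosφ) = 29578 / (1.732 × 230 × 0.894) = 83.1 A

83.1 A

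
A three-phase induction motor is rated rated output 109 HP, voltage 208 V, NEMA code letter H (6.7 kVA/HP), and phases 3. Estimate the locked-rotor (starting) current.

2030 A

S_LR = 6.7 × 109 = 730.3 kVA
I_LR = S_LR/(√3·V_L) = 730300/(1.732×208) = 2030 A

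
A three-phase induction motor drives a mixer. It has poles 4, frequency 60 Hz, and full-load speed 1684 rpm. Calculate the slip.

6.4 %

n_s = 120f/p = 120×60/4 = 1800 rpm
s = (n_s − n)/n_s = (1800 − 1684)/1800 = 0.0644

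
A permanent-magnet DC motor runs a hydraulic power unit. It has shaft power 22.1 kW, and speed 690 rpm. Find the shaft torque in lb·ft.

ω = 2π × 690/60 = 72.26 rad/s
τ = P/ω = 22100/72.26 = 305.8 N·m
In lb·ft: 305.8/1.356 = 226 lb·ft

226 lb·ft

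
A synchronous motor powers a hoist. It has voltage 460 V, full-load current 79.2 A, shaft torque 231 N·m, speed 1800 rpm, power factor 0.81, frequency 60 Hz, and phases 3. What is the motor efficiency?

85.2 %

ω = 2π × 1800/60 = 188.5 rad/s; P_out = τω = 231 × 188.5 = 43544 W
P_in = √3·V_L·I_L·cosφ = 1.732 × 460 × 79.2 × 0.81 = 51111 W
η = P_out / P_in = 43544 / 51111 = 0.852 = 85.2%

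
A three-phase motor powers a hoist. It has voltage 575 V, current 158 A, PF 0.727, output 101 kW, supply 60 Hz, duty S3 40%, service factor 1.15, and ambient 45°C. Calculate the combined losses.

P_in = √3·V·I·cosφ = 1.732×575×158×0.727 = 114395 W
P_out = 101000 W
Losses = P_in − P_out = 114395 − 101000 = 13395 W

13400 W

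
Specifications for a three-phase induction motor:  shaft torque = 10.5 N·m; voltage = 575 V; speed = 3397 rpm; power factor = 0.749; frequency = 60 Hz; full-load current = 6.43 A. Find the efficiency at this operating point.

77.9 %

ω = 2π × 3397/60 = 355.7 rad/s; P_out = τω = 10.5 × 355.7 = 3735 W
P_in = √3·V_L·I_L·cosφ = 1.732 × 575 × 6.43 × 0.749 = 4796 W
η = P_out / P_in = 3735 / 4796 = 0.779 = 77.9%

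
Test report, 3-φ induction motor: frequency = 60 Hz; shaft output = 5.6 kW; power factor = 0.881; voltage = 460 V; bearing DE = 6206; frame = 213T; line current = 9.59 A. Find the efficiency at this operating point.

P_out = 5.6 kW = 5600 W
P_in = √3·V_L·I_L·cosφ = 1.732 × 460 × 9.59 × 0.881 = 6731 W
η = P_out / P_in = 5600 / 6731 = 0.832 = 83.2%

83.2 %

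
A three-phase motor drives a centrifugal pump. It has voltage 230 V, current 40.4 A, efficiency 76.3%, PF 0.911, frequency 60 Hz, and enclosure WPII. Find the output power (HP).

15 HP

P_in = √3·V·I·cosφ = 1.732 × 230 × 40.4 × 0.911 = 14661 W
P_out = η·P_in = 0.763 × 14661 = 11186 W
= 11186/746 = 15 HP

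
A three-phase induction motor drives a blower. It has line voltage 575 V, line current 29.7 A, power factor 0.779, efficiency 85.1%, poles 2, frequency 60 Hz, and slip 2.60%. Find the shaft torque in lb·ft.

P_in = √3·V·I·cosφ = 1.732 × 575 × 29.7 × 0.779 = 23041 W
P_out = η·P_in = 0.851 × 23041 = 19608 W
n_s = 120×60/2 = 3600 rpm; n = 3600×(1−0.026) = 3506 rpm
ω = 2π×3506/60 = 367.1 rad/s
τ = P_out/ω = 19608/367.1 = 53.41 N·m
In lb·ft: 53.41/1.356 = 39.4 lb·ft

39.4 lb·ft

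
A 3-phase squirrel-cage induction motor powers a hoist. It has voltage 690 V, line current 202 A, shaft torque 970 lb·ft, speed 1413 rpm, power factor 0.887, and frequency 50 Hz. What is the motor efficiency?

90.9 %

τ = 970 lb·ft × 1.356 = 1315 N·m
ω = 2π × 1413/60 = 148 rad/s; P_out = τω = 1315 × 148 = 194620 W
P_in = √3·V_L·I_L·cosφ = 1.732 × 690 × 202 × 0.887 = 214127 W
η = P_out / P_in = 194620 / 214127 = 0.909 = 90.9%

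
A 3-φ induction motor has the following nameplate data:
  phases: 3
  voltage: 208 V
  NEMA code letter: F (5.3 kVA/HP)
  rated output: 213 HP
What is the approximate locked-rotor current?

S_LR = 5.3 × 213 = 1128.9 kVA
I_LR = S_LR/(√3·V_L) = 1128900/(1.732×208) = 3130 A

3130 A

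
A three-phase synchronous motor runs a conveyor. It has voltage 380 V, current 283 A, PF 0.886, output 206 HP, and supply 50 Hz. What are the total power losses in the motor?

11.4 kW

P_in = √3·V·I·cosφ = 1.732×380×283×0.886 = 165026 W
P_out = 206×746 = 153676 W
Losses = P_in − P_out = 165026 − 153676 = 11350 W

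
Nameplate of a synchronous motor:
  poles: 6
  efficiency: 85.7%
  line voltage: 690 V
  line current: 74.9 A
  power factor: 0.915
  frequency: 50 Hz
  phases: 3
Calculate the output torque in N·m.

670 N·m

P_in = √3·V·I·cosφ = 1.732 × 690 × 74.9 × 0.915 = 81903 W
P_out = η·P_in = 0.857 × 81903 = 70191 W
n = n_s = 120×50/6 = 1000 rpm (synchronous)
ω = 2π×1000/60 = 104.7 rad/s
τ = P_out/ω = 70191/104.7 = 670 N·m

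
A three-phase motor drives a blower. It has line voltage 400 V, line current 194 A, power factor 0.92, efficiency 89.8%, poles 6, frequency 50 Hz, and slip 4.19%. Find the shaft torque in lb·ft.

P_in = √3·V·I·cosφ = 1.732 × 400 × 194 × 0.92 = 123651 W
P_out = η·P_in = 0.898 × 123651 = 111039 W
n_s = 120×50/6 = 1000 rpm; n = 1000×(1−0.0419) = 958 rpm
ω = 2π×958/60 = 100.3 rad/s
τ = P_out/ω = 111039/100.3 = 1107 N·m
In lb·ft: 1107/1.356 = 816 lb·ft

816 lb·ft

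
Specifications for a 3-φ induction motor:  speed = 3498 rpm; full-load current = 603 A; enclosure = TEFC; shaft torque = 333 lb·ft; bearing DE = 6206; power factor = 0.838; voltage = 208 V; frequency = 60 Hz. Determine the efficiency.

τ = 333 lb·ft × 1.356 = 451.5 N·m
ω = 2π × 3498/60 = 366.3 rad/s; P_out = τω = 451.5 × 366.3 = 165384 W
P_in = √3·V_L·I_L·cosφ = 1.732 × 208 × 603 × 0.838 = 182042 W
η = P_out / P_in = 165384 / 182042 = 0.908 = 90.8%

90.8 %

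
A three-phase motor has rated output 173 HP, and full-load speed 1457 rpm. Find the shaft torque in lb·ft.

P_out = 173 × 746 = 129058 W
ω = 2π × 1457/60 = 152.6 rad/s
τ = P_out/ω = 129058/152.6 = 845.7 N·m
In lb·ft: 845.7/1.356 = 624 lb·ft

624 lb·ft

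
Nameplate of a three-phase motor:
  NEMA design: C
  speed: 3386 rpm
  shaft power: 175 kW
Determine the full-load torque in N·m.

494 N·m

ω = 2π × 3386/60 = 354.6 rad/s
τ = P/ω = 175000/354.6 = 494 N·m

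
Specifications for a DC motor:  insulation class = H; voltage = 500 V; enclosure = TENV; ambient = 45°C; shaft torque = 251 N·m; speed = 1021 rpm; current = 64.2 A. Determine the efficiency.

83.6 %

ω = 2π × 1021/60 = 106.9 rad/s; P_out = τω = 251 × 106.9 = 26832 W
P_in = V·I = 500 × 64.2 = 32100 W
η = P_out / P_in = 26832 / 32100 = 0.836 = 83.6%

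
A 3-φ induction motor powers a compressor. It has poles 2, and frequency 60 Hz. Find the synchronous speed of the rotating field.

3600 rpm

n_s = 120f/p = 120×60/2 = 3600 rpm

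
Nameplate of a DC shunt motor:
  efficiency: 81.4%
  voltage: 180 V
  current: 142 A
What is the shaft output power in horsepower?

P_in = V·I = 180 × 142 = 25560 W
P_out = η·P_in = 0.814 × 25560 = 20806 W
= 20806/746 = 27.9 HP

27.9 HP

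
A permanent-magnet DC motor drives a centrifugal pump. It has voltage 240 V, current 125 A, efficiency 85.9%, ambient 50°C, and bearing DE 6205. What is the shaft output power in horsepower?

P_in = V·I = 240 × 125 = 30000 W
P_out = η·P_in = 0.859 × 30000 = 25770 W
= 25770/746 = 34.5 HP

34.5 HP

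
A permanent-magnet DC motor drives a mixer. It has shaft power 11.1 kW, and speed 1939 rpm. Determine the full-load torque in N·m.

54.7 N·m

ω = 2π × 1939/60 = 203.1 rad/s
τ = P/ω = 11100/203.1 = 54.7 N·m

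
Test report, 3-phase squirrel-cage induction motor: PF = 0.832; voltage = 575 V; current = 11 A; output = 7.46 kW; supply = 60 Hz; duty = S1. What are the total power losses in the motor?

P_in = √3·V·I·cosφ = 1.732×575×11×0.832 = 9114 W
P_out = 7460 W
Losses = P_in − P_out = 9114 − 7460 = 1654 W

1650 W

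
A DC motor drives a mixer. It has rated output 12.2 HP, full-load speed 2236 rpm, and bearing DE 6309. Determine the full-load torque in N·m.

P_out = 12.2 × 746 = 9101 W
ω = 2π × 2236/60 = 234.2 rad/s
τ = P_out/ω = 9101/234.2 = 38.9 N·m

38.9 N·m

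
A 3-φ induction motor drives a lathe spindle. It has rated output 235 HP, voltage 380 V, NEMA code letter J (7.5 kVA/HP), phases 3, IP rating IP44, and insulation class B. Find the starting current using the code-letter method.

2680 A

S_LR = 7.5 × 235 = 1762.5 kVA
I_LR = S_LR/(√3·V_L) = 1762500/(1.732×380) = 2680 A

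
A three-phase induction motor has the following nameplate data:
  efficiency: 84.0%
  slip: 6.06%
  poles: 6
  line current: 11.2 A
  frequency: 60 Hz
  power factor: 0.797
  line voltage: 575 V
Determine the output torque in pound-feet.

46.7 lb·ft

P_in = √3·V·I·cosφ = 1.732 × 575 × 11.2 × 0.797 = 8890 W
P_out = η·P_in = 0.84 × 8890 = 7468 W
n_s = 120×60/6 = 1200 rpm; n = 1200×(1−0.0606) = 1127 rpm
ω = 2π×1127/60 = 118 rad/s
τ = P_out/ω = 7468/118 = 63.29 N·m
In lb·ft: 63.29/1.356 = 46.7 lb·ft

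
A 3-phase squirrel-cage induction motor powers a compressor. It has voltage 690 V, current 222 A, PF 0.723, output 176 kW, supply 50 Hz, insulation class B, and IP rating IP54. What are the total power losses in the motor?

P_in = √3·V·I·cosφ = 1.732×690×222×0.723 = 191818 W
P_out = 176000 W
Losses = P_in − P_out = 191818 − 176000 = 15818 W

15800 W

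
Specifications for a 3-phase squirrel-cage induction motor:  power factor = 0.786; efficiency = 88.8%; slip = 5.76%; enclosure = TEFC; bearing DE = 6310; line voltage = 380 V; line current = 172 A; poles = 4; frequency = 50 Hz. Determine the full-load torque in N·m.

534 N·m

P_in = √3·V·I·cosφ = 1.732 × 380 × 172 × 0.786 = 88978 W
P_out = η·P_in = 0.888 × 88978 = 79012 W
n_s = 120×50/4 = 1500 rpm; n = 1500×(1−0.0576) = 1414 rpm
ω = 2π×1414/60 = 148.1 rad/s
τ = P_out/ω = 79012/148.1 = 534 N·m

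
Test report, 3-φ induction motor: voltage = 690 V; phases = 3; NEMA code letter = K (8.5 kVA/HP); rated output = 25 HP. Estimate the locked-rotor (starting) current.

178 A

S_LR = 8.5 × 25 = 212.5 kVA
I_LR = S_LR/(√3·V_L) = 212500/(1.732×690) = 178 A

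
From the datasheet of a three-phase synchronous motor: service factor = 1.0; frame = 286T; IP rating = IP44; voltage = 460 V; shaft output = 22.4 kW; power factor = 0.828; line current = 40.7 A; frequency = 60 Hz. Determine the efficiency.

83.4 %

P_out = 22.4 kW = 22400 W
P_in = √3·V_L·I_L·cosφ = 1.732 × 460 × 40.7 × 0.828 = 26849 W
η = P_out / P_in = 22400 / 26849 = 0.834 = 83.4%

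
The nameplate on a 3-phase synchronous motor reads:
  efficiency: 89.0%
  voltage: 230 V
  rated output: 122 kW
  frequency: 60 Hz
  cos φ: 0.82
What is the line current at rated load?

420 A

P_out = 122 kW = 122000 W
P_in = P_out / η = 122000 / 0.890 = 137079 W
I_L = P_in / (√3·V_L·cosφ) = 137079 / (1.732 × 230 × 0.82) = 420 A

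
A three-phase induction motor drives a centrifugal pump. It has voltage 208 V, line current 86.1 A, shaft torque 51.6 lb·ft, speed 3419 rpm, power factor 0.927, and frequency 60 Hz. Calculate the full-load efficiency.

τ = 51.6 lb·ft × 1.356 = 69.97 N·m
ω = 2π × 3419/60 = 358 rad/s; P_out = τω = 69.97 × 358 = 25049 W
P_in = √3·V_L·I_L·cosφ = 1.732 × 208 × 86.1 × 0.927 = 28754 W
η = P_out / P_in = 25049 / 28754 = 0.871 = 87.1%

87.1 %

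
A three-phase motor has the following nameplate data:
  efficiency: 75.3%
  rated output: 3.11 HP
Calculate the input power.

3.08 kW

P_out = 3.11 × 746 = 2320 W
P_in = P_out/η = 2320/0.753 = 3081 W = 3.08 kW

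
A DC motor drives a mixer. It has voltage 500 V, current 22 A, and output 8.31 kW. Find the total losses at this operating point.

2690 W

P_in = V·I = 500×22 = 11000 W
P_out = 8310 W
Losses = P_in − P_out = 11000 − 8310 = 2690 W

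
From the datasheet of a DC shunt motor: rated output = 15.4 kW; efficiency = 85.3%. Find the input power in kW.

P_out = 15400 W
P_in = P_out/η = 15400/0.853 = 18054 W = 18.1 kW

18.1 kW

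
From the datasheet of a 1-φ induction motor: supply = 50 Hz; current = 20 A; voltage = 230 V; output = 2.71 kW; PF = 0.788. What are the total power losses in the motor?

P_in = V·I·cosφ = 230×20×0.788 = 3625 W
P_out = 2710 W
Losses = P_in − P_out = 3625 − 2710 = 915 W

915 W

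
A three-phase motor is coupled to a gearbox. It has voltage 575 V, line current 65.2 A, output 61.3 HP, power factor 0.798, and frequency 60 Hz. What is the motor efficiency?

P_out = 61.3 × 746 = 45730 W
P_in = √3·V_L·I_L·cosφ = 1.732 × 575 × 65.2 × 0.798 = 51816 W
η = P_out / P_in = 45730 / 51816 = 0.883 = 88.3%

88.3 %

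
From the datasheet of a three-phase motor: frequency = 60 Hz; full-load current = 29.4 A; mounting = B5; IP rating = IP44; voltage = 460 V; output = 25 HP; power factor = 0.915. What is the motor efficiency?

87.0 %

P_out = 25 × 746 = 18650 W
P_in = √3·V_L·I_L·cosφ = 1.732 × 460 × 29.4 × 0.915 = 21433 W
η = P_out / P_in = 18650 / 21433 = 0.870 = 87.0%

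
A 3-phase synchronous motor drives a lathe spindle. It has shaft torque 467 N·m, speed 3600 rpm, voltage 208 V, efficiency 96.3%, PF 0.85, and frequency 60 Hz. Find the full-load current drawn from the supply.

ω = 2π×3600/60 = 377 rad/s; P_out = τω = 467 × 377 = 176059 W
P_in = P_out / η = 176059 / 0.963 = 182823 W
I_L = P_in / (√3·V_L·cosφ) = 182823 / (1.732 × 208 × 0.85) = 597 A

597 A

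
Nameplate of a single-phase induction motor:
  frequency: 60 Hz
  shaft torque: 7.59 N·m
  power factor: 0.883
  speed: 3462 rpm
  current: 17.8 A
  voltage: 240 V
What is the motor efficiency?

ω = 2π × 3462/60 = 362.5 rad/s; P_out = τω = 7.59 × 362.5 = 2751 W
P_in = V·I·cosφ = 240 × 17.8 × 0.883 = 3772 W
η = P_out / P_in = 2751 / 3772 = 0.729 = 72.9%

72.9 %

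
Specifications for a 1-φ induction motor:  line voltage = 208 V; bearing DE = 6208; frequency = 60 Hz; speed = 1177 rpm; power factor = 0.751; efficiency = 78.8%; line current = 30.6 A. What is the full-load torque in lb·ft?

22.5 lb·ft

P_in = V·I·cosφ = 208 × 30.6 × 0.751 = 4780 W
P_out = η·P_in = 0.788 × 4780 = 3767 W
n = 1177 rpm
ω = 2π×1177/60 = 123.3 rad/s
τ = P_out/ω = 3767/123.3 = 30.55 N·m
In lb·ft: 30.55/1.356 = 22.5 lb·ft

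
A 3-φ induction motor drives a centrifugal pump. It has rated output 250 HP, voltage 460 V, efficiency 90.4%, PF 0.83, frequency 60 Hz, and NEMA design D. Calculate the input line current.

312 A

P_out = 250 × 746 = 186500 W
P_in = P_out / η = 186500 / 0.904 = 206305 W
I_L = P_in / (√3·V_L·cosφ) = 206305 / (1.732 × 460 × 0.83) = 312 A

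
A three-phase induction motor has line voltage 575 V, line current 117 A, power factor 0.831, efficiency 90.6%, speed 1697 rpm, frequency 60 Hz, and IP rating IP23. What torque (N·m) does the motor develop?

494 N·m

P_in = √3·V·I·cosφ = 1.732 × 575 × 117 × 0.831 = 96828 W
P_out = η·P_in = 0.906 × 96828 = 87726 W
n = 1697 rpm
ω = 2π×1697/60 = 177.7 rad/s
τ = P_out/ω = 87726/177.7 = 494 N·m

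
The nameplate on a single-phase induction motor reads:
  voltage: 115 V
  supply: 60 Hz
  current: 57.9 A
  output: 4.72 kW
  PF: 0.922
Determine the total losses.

P_in = V·I·cosφ = 115×57.9×0.922 = 6139 W
P_out = 4720 W
Losses = P_in − P_out = 6139 − 4720 = 1419 W

1420 W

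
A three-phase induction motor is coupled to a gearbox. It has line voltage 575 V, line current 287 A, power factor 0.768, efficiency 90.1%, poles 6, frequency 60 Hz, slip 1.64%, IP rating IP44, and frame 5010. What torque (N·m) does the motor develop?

1600 N·m

P_in = √3·V·I·cosφ = 1.732 × 575 × 287 × 0.768 = 219512 W
P_out = η·P_in = 0.901 × 219512 = 197780 W
n_s = 120×60/6 = 1200 rpm; n = 1200×(1−0.0164) = 1180 rpm
ω = 2π×1180/60 = 123.6 rad/s
τ = P_out/ω = 197780/123.6 = 1600 N·m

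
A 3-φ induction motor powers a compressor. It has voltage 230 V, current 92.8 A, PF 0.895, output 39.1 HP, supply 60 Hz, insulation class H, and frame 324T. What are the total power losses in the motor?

3.92 kW

P_in = √3·V·I·cosφ = 1.732×230×92.8×0.895 = 33086 W
P_out = 39.1×746 = 29169 W
Losses = P_in − P_out = 33086 − 29169 = 3917 W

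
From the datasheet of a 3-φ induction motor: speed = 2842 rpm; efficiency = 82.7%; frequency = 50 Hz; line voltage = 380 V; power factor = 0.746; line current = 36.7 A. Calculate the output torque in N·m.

50.1 N·m

P_in = √3·V·I·cosφ = 1.732 × 380 × 36.7 × 0.746 = 18019 W
P_out = η·P_in = 0.827 × 18019 = 14902 W
n = 2842 rpm
ω = 2π×2842/60 = 297.6 rad/s
τ = P_out/ω = 14902/297.6 = 50.1 N·m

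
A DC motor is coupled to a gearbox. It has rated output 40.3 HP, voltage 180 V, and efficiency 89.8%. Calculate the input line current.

P_out = 40.3 × 746 = 30064 W
P_in = P_out / η = 30064 / 0.898 = 33479 W
I = P_in / V = 33479 / 180 = 186 A

186 A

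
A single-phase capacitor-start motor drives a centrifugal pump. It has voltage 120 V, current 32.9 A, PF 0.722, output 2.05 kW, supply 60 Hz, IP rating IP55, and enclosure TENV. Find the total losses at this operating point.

800 W

P_in = V·I·cosφ = 120×32.9×0.722 = 2850 W
P_out = 2050 W
Losses = P_in − P_out = 2850 − 2050 = 800 W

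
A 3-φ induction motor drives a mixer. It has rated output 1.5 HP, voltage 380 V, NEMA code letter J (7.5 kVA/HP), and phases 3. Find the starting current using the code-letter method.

17.1 A

S_LR = 7.5 × 1.5 = 11.25 kVA
I_LR = S_LR/(√3·V_L) = 11250/(1.732×380) = 17.1 A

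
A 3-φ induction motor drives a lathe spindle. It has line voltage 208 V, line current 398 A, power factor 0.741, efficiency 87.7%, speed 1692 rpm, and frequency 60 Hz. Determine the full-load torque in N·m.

P_in = √3·V·I·cosφ = 1.732 × 208 × 398 × 0.741 = 106246 W
P_out = η·P_in = 0.877 × 106246 = 93178 W
n = 1692 rpm
ω = 2π×1692/60 = 177.2 rad/s
τ = P_out/ω = 93178/177.2 = 526 N·m

526 N·m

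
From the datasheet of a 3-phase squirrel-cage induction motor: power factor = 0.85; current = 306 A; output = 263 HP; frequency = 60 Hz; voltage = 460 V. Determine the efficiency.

P_out = 263 × 746 = 196198 W
P_in = √3·V_L·I_L·cosφ = 1.732 × 460 × 306 × 0.85 = 207227 W
η = P_out / P_in = 196198 / 207227 = 0.947 = 94.7%

94.7 %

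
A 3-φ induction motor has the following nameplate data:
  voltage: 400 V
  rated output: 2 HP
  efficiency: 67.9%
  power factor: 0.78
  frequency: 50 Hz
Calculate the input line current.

P_out = 2 × 746 = 1492 W
P_in = P_out / η = 1492 / 0.679 = 2197 W
I_L = P_in / (√3·V_L·cosφ) = 2197 / (1.732 × 400 × 0.78) = 4.07 A

4.07 A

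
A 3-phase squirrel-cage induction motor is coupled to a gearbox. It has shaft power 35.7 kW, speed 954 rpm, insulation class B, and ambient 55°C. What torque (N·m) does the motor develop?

ω = 2π × 954/60 = 99.9 rad/s
τ = P/ω = 35700/99.9 = 357 N·m

357 N·m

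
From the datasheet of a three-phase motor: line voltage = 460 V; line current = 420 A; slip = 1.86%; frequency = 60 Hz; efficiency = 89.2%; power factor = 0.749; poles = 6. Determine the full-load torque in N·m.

P_in = √3·V·I·cosφ = 1.732 × 460 × 420 × 0.749 = 250632 W
P_out = η·P_in = 0.892 × 250632 = 223564 W
n_s = 120×60/6 = 1200 rpm; n = 1200×(1−0.0186) = 1178 rpm
ω = 2π×1178/60 = 123.4 rad/s
τ = P_out/ω = 223564/123.4 = 1810 N·m

1810 N·m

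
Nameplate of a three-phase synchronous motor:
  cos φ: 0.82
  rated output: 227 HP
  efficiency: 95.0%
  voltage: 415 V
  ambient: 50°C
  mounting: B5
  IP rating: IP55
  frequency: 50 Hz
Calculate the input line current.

302 A

P_out = 227 × 746 = 169342 W
P_in = P_out / η = 169342 / 0.950 = 178255 W
I_L = P_in / (√3·V_L·cosφ) = 178255 / (1.732 × 415 × 0.82) = 302 A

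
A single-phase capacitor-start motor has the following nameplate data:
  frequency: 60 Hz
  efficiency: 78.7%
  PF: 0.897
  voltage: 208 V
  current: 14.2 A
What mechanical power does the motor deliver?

2.09 kW

P_in = V·I·cosφ = 208 × 14.2 × 0.897 = 2649 W
P_out = η·P_in = 0.787 × 2649 = 2085 W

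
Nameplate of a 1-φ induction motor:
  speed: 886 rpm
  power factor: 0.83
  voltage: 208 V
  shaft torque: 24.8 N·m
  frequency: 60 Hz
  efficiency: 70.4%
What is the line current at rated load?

ω = 2π×886/60 = 92.78 rad/s; P_out = τω = 24.8 × 92.78 = 2301 W
P_in = P_out / η = 2301 / 0.704 = 3268 W
I = P_in / (V·cosφ) = 3268 / (208 × 0.83) = 18.9 A

18.9 A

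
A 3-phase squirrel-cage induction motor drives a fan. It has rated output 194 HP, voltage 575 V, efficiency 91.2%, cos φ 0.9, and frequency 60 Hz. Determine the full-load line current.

P_out = 194 × 746 = 144724 W
P_in = P_out / η = 144724 / 0.912 = 158689 W
I_L = P_in / (√3·V_L·cosφ) = 158689 / (1.732 × 575 × 0.9) = 177 A

177 A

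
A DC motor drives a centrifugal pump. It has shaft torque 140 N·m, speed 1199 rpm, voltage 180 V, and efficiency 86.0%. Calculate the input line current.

ω = 2π×1199/60 = 125.6 rad/s; P_out = τω = 140 × 125.6 = 17584 W
P_in = P_out / η = 17584 / 0.860 = 20447 W
I = P_in / V = 20447 / 180 = 114 A

114 A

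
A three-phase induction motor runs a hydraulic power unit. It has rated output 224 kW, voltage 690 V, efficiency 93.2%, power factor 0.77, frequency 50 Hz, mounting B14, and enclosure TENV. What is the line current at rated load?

261 A

P_out = 224 kW = 224000 W
P_in = P_out / η = 224000 / 0.932 = 240343 W
I_L = P_in / (√3·V_L·cosφ) = 240343 / (1.732 × 690 × 0.77) = 261 A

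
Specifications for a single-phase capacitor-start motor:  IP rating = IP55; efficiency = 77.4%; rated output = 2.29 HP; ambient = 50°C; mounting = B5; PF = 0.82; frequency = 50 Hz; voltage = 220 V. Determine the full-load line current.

P_out = 2.29 × 746 = 1708 W
P_in = P_out / η = 1708 / 0.774 = 2207 W
I = P_in / (V·cosφ) = 2207 / (220 × 0.82) = 12.2 A

12.2 A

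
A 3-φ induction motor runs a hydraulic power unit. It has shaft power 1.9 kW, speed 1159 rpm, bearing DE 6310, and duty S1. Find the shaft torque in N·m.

15.7 N·m

ω = 2π × 1159/60 = 121.4 rad/s
τ = P/ω = 1900/121.4 = 15.7 N·m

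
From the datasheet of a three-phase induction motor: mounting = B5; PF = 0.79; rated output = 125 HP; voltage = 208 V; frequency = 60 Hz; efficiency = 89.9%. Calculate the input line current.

P_out = 125 × 746 = 93250 W
P_in = P_out / η = 93250 / 0.899 = 103726 W
I_L = P_in / (√3·V_L·cosφ) = 103726 / (1.732 × 208 × 0.79) = 364 A

364 A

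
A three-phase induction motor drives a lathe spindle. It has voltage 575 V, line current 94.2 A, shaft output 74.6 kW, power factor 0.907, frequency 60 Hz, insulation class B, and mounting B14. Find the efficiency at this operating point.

87.7 %

P_out = 74.6 kW = 74600 W
P_in = √3·V_L·I_L·cosφ = 1.732 × 575 × 94.2 × 0.907 = 85089 W
η = P_out / P_in = 74600 / 85089 = 0.877 = 87.7%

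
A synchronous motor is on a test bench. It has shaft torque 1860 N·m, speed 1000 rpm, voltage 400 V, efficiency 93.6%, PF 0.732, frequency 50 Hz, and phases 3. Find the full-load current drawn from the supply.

ω = 2π×1000/60 = 104.7 rad/s; P_out = τω = 1860 × 104.7 = 194742 W
P_in = P_out / η = 194742 / 0.936 = 208058 W
I_L = P_in / (√3·V_L·cosφ) = 208058 / (1.732 × 400 × 0.732) = 410 A

410 A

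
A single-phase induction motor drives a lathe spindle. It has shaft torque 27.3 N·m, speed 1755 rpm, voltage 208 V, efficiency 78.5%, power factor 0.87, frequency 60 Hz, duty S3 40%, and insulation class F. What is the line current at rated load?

35.3 A

ω = 2π×1755/60 = 183.8 rad/s; P_out = τω = 27.3 × 183.8 = 5018 W
P_in = P_out / η = 5018 / 0.785 = 6392 W
I = P_in / (V·cosφ) = 6392 / (208 × 0.87) = 35.3 A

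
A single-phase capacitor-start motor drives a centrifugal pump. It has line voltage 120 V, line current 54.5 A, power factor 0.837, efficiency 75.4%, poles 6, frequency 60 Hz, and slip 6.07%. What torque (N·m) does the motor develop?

P_in = V·I·cosφ = 120 × 54.5 × 0.837 = 5474 W
P_out = η·P_in = 0.754 × 5474 = 4127 W
n_s = 120×60/6 = 1200 rpm; n = 1200×(1−0.0607) = 1127 rpm
ω = 2π×1127/60 = 118 rad/s
τ = P_out/ω = 4127/118 = 35 N·m

35 N·m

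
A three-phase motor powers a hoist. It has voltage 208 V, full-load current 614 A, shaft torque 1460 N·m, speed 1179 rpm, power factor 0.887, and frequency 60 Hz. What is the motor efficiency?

ω = 2π × 1179/60 = 123.5 rad/s; P_out = τω = 1460 × 123.5 = 180310 W
P_in = √3·V_L·I_L·cosφ = 1.732 × 208 × 614 × 0.887 = 196202 W
η = P_out / P_in = 180310 / 196202 = 0.919 = 91.9%

91.9 %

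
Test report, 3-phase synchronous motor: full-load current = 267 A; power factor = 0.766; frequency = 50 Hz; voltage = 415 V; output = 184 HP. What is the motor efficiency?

P_out = 184 × 746 = 137264 W
P_in = √3·V_L·I_L·cosφ = 1.732 × 415 × 267 × 0.766 = 147006 W
η = P_out / P_in = 137264 / 147006 = 0.934 = 93.4%

93.4 %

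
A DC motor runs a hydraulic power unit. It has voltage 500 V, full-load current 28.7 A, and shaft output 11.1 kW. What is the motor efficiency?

P_out = 11.1 kW = 11100 W
P_in = V·I = 500 × 28.7 = 14350 W
η = P_out / P_in = 11100 / 14350 = 0.774 = 77.4%

77.4 %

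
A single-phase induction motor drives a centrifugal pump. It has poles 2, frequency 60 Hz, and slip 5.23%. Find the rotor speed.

n_s = 120f/p = 120×60/2 = 3600 rpm
n = n_s(1 − s) = 3600 × (1 − 0.0523) = 3412 rpm

3412 rpm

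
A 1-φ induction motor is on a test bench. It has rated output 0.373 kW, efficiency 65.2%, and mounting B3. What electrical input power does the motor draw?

0.572 kW

P_out = 373 W
P_in = P_out/η = 373/0.652 = 572 W = 0.572 kW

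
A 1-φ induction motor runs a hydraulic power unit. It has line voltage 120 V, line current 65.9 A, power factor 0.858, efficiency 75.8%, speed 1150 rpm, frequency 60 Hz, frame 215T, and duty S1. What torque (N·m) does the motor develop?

P_in = V·I·cosφ = 120 × 65.9 × 0.858 = 6785 W
P_out = η·P_in = 0.758 × 6785 = 5143 W
n = 1150 rpm
ω = 2π×1150/60 = 120.4 rad/s
τ = P_out/ω = 5143/120.4 = 42.7 N·m

42.7 N·m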